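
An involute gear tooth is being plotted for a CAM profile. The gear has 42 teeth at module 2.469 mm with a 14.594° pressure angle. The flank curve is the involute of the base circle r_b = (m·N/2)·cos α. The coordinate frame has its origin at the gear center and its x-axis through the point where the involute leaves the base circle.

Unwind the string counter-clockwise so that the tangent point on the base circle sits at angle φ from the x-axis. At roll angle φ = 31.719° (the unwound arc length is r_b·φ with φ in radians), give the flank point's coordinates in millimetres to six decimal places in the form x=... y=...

pitch radius r_p = m·N/2 = 2.469·42/2 = 51.849000
base radius r_b = r_p·cos α = 51.849000·cos 14.594° = 50.176121
roll angle φ = 31.719° = 0.55360099 rad
x = r_b·(cos φ + φ·sin φ) = 50.176121·(0.85063681 + 0.55360099·0.52575376) = 57.285807
y = r_b·(sin φ − φ·cos φ) = 50.176121·(0.52575376 − 0.55360099·0.85063681) = 2.751678

x=57.285807 y=2.751678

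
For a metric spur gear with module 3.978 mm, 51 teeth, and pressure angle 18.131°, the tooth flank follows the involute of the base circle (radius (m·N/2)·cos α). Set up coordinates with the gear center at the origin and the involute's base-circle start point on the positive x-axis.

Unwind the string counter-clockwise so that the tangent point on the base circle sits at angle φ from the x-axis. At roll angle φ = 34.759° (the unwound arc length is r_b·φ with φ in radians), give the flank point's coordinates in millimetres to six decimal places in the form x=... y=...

pitch radius r_p = m·N/2 = 3.978·51/2 = 101.439000
base radius r_b = r_p·cos α = 101.439000·cos 18.131° = 96.402300
roll angle φ = 34.759° = 0.60665899 rad
x = r_b·(cos φ + φ·sin φ) = 96.402300·(0.82155739 + 0.60665899·0.57012582) = 112.542874
y = r_b·(sin φ − φ·cos φ) = 96.402300·(0.57012582 − 0.60665899·0.82155739) = 6.914034

x=112.542874 y=6.914034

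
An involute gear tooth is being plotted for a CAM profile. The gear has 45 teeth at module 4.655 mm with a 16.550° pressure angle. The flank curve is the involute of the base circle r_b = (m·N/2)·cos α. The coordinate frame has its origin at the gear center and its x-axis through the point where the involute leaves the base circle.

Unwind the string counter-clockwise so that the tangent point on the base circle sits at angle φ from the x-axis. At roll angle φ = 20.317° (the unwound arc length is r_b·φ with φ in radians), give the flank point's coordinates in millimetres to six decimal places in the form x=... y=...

x=106.513400 y=1.473485

pitch radius r_p = m·N/2 = 4.655·45/2 = 104.737500
base radius r_b = r_p·cos α = 104.737500·cos 16.550° = 100.398385
roll angle φ = 20.317° = 0.35459854 rad
x = r_b·(cos φ + φ·sin φ) = 100.398385·(0.93778596 + 0.35459854·0.34721391) = 106.513400
y = r_b·(sin φ − φ·cos φ) = 100.398385·(0.34721391 − 0.35459854·0.93778596) = 1.473485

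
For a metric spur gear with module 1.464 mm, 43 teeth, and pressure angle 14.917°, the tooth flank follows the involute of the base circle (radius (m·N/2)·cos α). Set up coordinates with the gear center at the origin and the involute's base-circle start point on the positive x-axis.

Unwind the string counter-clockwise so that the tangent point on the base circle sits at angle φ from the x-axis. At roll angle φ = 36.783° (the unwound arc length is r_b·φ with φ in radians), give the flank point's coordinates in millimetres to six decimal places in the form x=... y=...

x=36.051816 y=2.573581

pitch radius r_p = m·N/2 = 1.464·43/2 = 31.476000
base radius r_b = r_p·cos α = 31.476000·cos 14.917° = 30.415251
roll angle φ = 36.783° = 0.64198446 rad
x = r_b·(cos φ + φ·sin φ) = 30.415251·(0.80090907 + 0.64198446·0.59878599) = 36.051816
y = r_b·(sin φ − φ·cos φ) = 30.415251·(0.59878599 − 0.64198446·0.80090907) = 2.573581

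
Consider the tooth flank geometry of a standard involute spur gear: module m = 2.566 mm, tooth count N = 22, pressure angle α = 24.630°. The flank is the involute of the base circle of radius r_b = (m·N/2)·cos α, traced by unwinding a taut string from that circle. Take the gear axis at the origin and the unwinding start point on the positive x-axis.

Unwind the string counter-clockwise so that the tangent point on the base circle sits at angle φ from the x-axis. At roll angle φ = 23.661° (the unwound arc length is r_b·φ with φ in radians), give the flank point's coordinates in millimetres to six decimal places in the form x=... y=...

x=27.753372 y=0.592117

pitch radius r_p = m·N/2 = 2.566·22/2 = 28.226000
base radius r_b = r_p·cos α = 28.226000·cos 24.630° = 25.657943
roll angle φ = 23.661° = 0.41296235 rad
x = r_b·(cos φ + φ·sin φ) = 25.657943·(0.91593598 + 0.41296235·0.40132441) = 27.753372
y = r_b·(sin φ − φ·cos φ) = 25.657943·(0.40132441 − 0.41296235·0.91593598) = 0.592117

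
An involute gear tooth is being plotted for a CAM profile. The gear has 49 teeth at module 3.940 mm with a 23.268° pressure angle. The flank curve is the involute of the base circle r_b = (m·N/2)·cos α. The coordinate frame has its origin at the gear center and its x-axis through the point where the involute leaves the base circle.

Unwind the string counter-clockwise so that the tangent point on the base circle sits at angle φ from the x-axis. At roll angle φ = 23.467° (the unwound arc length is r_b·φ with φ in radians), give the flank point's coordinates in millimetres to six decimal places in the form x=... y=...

pitch radius r_p = m·N/2 = 3.940·49/2 = 96.530000
base radius r_b = r_p·cos α = 96.530000·cos 23.268° = 88.678940
roll angle φ = 23.467° = 0.40957642 rad
x = r_b·(cos φ + φ·sin φ) = 88.678940·(0.91728959 + 0.40957642·0.39822081) = 95.807968
y = r_b·(sin φ − φ·cos φ) = 88.678940·(0.39822081 − 0.40957642·0.91728959) = 1.997106

x=95.807968 y=1.997106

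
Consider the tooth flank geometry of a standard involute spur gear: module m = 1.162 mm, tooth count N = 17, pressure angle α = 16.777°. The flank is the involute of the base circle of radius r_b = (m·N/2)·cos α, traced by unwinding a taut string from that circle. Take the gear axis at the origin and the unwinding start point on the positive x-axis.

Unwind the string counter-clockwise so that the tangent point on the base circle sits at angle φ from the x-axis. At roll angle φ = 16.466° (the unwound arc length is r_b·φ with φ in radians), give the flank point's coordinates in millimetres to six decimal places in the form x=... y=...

pitch radius r_p = m·N/2 = 1.162·17/2 = 9.877000
base radius r_b = r_p·cos α = 9.877000·cos 16.777° = 9.456590
roll angle φ = 16.466° = 0.28738591 rad
x = r_b·(cos φ + φ·sin φ) = 9.456590·(0.95898810 + 0.28738591·0.28344632) = 9.839077
y = r_b·(sin φ − φ·cos φ) = 9.456590·(0.28344632 − 0.28738591·0.95898810) = 0.074203

x=9.839077 y=0.074203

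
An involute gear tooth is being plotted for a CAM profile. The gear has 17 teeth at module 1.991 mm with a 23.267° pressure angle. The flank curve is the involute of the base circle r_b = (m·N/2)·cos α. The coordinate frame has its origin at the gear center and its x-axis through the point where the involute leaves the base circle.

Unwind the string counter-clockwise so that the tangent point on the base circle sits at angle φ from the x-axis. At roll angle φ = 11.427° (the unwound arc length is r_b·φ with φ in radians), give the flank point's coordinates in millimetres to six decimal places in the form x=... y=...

pitch radius r_p = m·N/2 = 1.991·17/2 = 16.923500
base radius r_b = r_p·cos α = 16.923500·cos 23.267° = 15.547180
roll angle φ = 11.427° = 0.19943877 rad
x = r_b·(cos φ + φ·sin φ) = 15.547180·(0.98017792 + 0.19943877·0.19811926) = 15.853313
y = r_b·(sin φ − φ·cos φ) = 15.547180·(0.19811926 − 0.19943877·0.98017792) = 0.040948

x=15.853313 y=0.040948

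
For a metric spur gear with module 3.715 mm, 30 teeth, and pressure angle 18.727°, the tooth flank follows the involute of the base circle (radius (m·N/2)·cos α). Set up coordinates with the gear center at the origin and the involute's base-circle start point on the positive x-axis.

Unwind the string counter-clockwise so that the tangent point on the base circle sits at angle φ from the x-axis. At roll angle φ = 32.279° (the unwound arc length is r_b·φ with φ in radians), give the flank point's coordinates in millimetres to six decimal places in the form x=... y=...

pitch radius r_p = m·N/2 = 3.715·30/2 = 55.725000
base radius r_b = r_p·cos α = 55.725000·cos 18.727° = 52.774868
roll angle φ = 32.279° = 0.56337483 rad
x = r_b·(cos φ + φ·sin φ) = 52.774868·(0.84545763 + 0.56337483·0.53404251) = 60.497083
y = r_b·(sin φ − φ·cos φ) = 52.774868·(0.53404251 − 0.56337483·0.84545763) = 3.046849

x=60.497083 y=3.046849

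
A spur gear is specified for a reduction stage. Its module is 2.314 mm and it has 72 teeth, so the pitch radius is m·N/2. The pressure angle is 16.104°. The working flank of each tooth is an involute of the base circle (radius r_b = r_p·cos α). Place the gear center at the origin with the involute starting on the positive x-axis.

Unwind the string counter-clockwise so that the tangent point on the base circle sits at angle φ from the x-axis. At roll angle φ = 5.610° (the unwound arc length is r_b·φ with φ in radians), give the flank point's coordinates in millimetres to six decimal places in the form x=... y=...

x=80.417861 y=0.025019

pitch radius r_p = m·N/2 = 2.314·72/2 = 83.304000
base radius r_b = r_p·cos α = 83.304000·cos 16.104° = 80.035134
roll angle φ = 5.610° = 0.09791297 rad
x = r_b·(cos φ + φ·sin φ) = 80.035134·(0.99521035 + 0.09791297·0.09775660) = 80.417861
y = r_b·(sin φ − φ·cos φ) = 80.035134·(0.09775660 − 0.09791297·0.99521035) = 0.025019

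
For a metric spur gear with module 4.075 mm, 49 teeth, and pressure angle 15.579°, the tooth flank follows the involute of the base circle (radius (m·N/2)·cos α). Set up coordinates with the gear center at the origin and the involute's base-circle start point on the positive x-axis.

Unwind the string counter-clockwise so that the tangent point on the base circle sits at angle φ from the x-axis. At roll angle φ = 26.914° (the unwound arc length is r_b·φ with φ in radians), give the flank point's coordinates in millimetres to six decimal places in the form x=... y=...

x=106.201510 y=3.249900

pitch radius r_p = m·N/2 = 4.075·49/2 = 99.837500
base radius r_b = r_p·cos α = 99.837500·cos 15.579° = 96.169577
roll angle φ = 26.914° = 0.46973791 rad
x = r_b·(cos φ + φ·sin φ) = 96.169577·(0.89168695 + 0.46973791·0.45265260) = 106.201510
y = r_b·(sin φ − φ·cos φ) = 96.169577·(0.45265260 − 0.46973791·0.89168695) = 3.249900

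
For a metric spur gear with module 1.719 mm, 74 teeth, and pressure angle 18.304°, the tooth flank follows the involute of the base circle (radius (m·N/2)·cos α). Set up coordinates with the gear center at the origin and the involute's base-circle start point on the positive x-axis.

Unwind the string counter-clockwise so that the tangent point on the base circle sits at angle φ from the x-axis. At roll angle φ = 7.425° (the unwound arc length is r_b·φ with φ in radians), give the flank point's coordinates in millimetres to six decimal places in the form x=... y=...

x=60.889832 y=0.043732

pitch radius r_p = m·N/2 = 1.719·74/2 = 63.603000
base radius r_b = r_p·cos α = 63.603000·cos 18.304° = 60.384914
roll angle φ = 7.425° = 0.12959070 rad
x = r_b·(cos φ + φ·sin φ) = 60.384914·(0.99161487 + 0.12959070·0.12922828) = 60.889832
y = r_b·(sin φ − φ·cos φ) = 60.384914·(0.12922828 − 0.12959070·0.99161487) = 0.043732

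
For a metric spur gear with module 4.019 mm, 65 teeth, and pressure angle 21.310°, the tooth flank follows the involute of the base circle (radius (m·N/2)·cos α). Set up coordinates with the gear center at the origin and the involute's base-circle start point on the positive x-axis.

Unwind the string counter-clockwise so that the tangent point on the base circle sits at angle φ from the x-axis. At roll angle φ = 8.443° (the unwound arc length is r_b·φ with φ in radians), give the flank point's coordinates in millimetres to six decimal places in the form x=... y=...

x=123.000913 y=0.129510

pitch radius r_p = m·N/2 = 4.019·65/2 = 130.617500
base radius r_b = r_p·cos α = 130.617500·cos 21.310° = 121.686896
roll angle φ = 8.443° = 0.14735815 rad
x = r_b·(cos φ + φ·sin φ) = 121.686896·(0.98916242 + 0.14735815·0.14682543) = 123.000913
y = r_b·(sin φ − φ·cos φ) = 121.686896·(0.14682543 − 0.14735815·0.98916242) = 0.129510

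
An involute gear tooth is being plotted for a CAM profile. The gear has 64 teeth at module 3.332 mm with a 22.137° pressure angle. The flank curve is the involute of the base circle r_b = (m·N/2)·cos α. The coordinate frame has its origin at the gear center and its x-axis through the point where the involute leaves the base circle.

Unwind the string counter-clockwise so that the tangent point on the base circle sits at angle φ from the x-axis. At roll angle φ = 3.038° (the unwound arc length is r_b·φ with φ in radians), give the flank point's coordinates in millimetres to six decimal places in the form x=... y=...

x=98.903001 y=0.004906

pitch radius r_p = m·N/2 = 3.332·64/2 = 106.624000
base radius r_b = r_p·cos α = 106.624000·cos 22.137° = 98.764263
roll angle φ = 3.038° = 0.05302310 rad
x = r_b·(cos φ + φ·sin φ) = 98.764263·(0.99859460 + 0.05302310·0.05299826) = 98.903001
y = r_b·(sin φ − φ·cos φ) = 98.764263·(0.05299826 − 0.05302310·0.99859460) = 0.004906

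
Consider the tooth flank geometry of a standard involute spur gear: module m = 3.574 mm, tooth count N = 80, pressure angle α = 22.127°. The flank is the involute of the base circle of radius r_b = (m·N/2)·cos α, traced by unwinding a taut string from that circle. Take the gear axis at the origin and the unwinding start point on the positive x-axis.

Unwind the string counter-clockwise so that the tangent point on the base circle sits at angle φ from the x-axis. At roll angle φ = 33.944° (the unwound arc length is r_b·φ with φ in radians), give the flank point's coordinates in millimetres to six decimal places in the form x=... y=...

pitch radius r_p = m·N/2 = 3.574·80/2 = 142.960000
base radius r_b = r_p·cos α = 142.960000·cos 22.127° = 132.431173
roll angle φ = 33.944° = 0.59243456 rad
x = r_b·(cos φ + φ·sin φ) = 132.431173·(0.82958372 + 0.59243456·0.55838235) = 153.671640
y = r_b·(sin φ − φ·cos φ) = 132.431173·(0.55838235 − 0.59243456·0.82958372) = 8.860742

x=153.671640 y=8.860742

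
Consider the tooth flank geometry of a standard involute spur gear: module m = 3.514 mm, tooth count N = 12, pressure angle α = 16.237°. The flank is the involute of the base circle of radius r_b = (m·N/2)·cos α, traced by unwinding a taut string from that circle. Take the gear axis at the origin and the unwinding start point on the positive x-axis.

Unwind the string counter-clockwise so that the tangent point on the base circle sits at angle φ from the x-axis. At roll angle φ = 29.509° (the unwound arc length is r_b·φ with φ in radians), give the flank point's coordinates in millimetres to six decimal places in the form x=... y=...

x=22.752381 y=0.897606

pitch radius r_p = m·N/2 = 3.514·12/2 = 21.084000
base radius r_b = r_p·cos α = 21.084000·cos 16.237° = 20.243029
roll angle φ = 29.509° = 0.51502921 rad
x = r_b·(cos φ + φ·sin φ) = 20.243029·(0.87027834 + 0.51502921·0.49256027) = 22.752381
y = r_b·(sin φ − φ·cos φ) = 20.243029·(0.49256027 − 0.51502921·0.87027834) = 0.897606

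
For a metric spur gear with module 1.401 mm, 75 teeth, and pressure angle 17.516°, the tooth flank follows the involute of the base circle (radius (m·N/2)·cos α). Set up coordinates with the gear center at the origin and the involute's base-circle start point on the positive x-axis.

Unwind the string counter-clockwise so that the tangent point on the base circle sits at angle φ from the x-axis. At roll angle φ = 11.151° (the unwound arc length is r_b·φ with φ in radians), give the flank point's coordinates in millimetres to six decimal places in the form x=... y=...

pitch radius r_p = m·N/2 = 1.401·75/2 = 52.537500
base radius r_b = r_p·cos α = 52.537500·cos 17.516° = 50.101491
roll angle φ = 11.151° = 0.19462166 rad
x = r_b·(cos φ + φ·sin φ) = 50.101491·(0.98112091 + 0.19462166·0.19339536) = 51.041386
y = r_b·(sin φ − φ·cos φ) = 50.101491·(0.19339536 − 0.19462166·0.98112091) = 0.122647

x=51.041386 y=0.122647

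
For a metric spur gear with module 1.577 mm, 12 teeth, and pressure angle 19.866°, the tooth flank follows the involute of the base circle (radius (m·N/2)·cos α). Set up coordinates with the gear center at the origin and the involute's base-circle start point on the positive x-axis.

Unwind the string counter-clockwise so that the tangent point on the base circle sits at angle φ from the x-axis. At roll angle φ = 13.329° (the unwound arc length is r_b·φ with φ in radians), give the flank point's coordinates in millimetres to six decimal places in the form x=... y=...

pitch radius r_p = m·N/2 = 1.577·12/2 = 9.462000
base radius r_b = r_p·cos α = 9.462000·cos 19.866° = 8.898916
roll angle φ = 13.329° = 0.23263494 rad
x = r_b·(cos φ + φ·sin φ) = 8.898916·(0.97306231 + 0.23263494·0.23054228) = 9.136468
y = r_b·(sin φ − φ·cos φ) = 8.898916·(0.23054228 − 0.23263494·0.97306231) = 0.037144

x=9.136468 y=0.037144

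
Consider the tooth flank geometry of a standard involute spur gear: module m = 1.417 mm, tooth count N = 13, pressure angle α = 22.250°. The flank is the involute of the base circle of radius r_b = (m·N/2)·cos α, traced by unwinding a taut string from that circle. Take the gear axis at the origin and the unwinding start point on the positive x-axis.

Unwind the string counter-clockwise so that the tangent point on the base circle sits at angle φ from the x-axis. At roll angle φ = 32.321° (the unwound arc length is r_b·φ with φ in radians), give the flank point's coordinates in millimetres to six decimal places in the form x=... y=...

pitch radius r_p = m·N/2 = 1.417·13/2 = 9.210500
base radius r_b = r_p·cos α = 9.210500·cos 22.250° = 8.524691
roll angle φ = 32.321° = 0.56410787 rad
x = r_b·(cos φ + φ·sin φ) = 8.524691·(0.84506593 + 0.56410787·0.53466212) = 9.775033
y = r_b·(sin φ − φ·cos φ) = 8.524691·(0.53466212 − 0.56410787·0.84506593) = 0.494038

x=9.775033 y=0.494038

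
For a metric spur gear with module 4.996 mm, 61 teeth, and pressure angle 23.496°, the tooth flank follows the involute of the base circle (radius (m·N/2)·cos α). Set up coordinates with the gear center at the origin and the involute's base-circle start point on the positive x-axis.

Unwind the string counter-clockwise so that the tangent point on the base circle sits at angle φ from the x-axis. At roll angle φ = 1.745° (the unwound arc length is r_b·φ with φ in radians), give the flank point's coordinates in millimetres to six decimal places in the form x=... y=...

x=139.808818 y=0.001316

pitch radius r_p = m·N/2 = 4.996·61/2 = 152.378000
base radius r_b = r_p·cos α = 152.378000·cos 23.496° = 139.744022
roll angle φ = 1.745° = 0.03045600 rad
x = r_b·(cos φ + φ·sin φ) = 139.744022·(0.99953625 + 0.03045600·0.03045129) = 139.808818
y = r_b·(sin φ − φ·cos φ) = 139.744022·(0.03045129 − 0.03045600·0.99953625) = 0.001316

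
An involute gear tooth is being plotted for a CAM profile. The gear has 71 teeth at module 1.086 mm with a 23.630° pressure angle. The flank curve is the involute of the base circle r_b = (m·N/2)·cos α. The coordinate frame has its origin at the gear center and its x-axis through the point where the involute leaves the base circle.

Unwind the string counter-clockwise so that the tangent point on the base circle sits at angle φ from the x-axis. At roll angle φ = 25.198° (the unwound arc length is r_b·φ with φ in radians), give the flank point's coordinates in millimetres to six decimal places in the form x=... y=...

pitch radius r_p = m·N/2 = 1.086·71/2 = 38.553000
base radius r_b = r_p·cos α = 38.553000·cos 23.630° = 35.320446
roll angle φ = 25.198° = 0.43978806 rad
x = r_b·(cos φ + φ·sin φ) = 35.320446·(0.90484191 + 0.43978806·0.42574771) = 38.572776
y = r_b·(sin φ − φ·cos φ) = 35.320446·(0.42574771 − 0.43978806·0.90484191) = 0.982227

x=38.572776 y=0.982227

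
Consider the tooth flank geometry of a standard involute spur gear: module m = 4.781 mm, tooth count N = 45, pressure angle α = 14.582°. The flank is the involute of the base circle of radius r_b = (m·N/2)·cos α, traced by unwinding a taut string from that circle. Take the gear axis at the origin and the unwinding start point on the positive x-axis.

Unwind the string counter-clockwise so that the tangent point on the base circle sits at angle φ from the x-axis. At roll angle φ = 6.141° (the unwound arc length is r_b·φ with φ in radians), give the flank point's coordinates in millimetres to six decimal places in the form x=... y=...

x=104.703669 y=0.042679

pitch radius r_p = m·N/2 = 4.781·45/2 = 107.572500
base radius r_b = r_p·cos α = 107.572500·cos 14.582° = 104.107408
roll angle φ = 6.141° = 0.10718067 rad
x = r_b·(cos φ + φ·sin φ) = 104.107408·(0.99426165 + 0.10718067·0.10697558) = 104.703669
y = r_b·(sin φ − φ·cos φ) = 104.107408·(0.10697558 − 0.10718067·0.99426165) = 0.042679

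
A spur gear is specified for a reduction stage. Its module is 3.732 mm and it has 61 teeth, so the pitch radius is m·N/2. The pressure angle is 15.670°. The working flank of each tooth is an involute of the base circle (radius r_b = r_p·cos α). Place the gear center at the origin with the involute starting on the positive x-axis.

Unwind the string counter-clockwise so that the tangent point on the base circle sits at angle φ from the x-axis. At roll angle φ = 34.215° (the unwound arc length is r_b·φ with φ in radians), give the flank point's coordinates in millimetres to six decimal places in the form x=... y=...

pitch radius r_p = m·N/2 = 3.732·61/2 = 113.826000
base radius r_b = r_p·cos α = 113.826000·cos 15.670° = 109.595463
roll angle φ = 34.215° = 0.59716440 rad
x = r_b·(cos φ + φ·sin φ) = 109.595463·(0.82693339 + 0.59716440·0.56229989) = 127.428713
y = r_b·(sin φ − φ·cos φ) = 109.595463·(0.56229989 − 0.59716440·0.82693339) = 7.505613

x=127.428713 y=7.505613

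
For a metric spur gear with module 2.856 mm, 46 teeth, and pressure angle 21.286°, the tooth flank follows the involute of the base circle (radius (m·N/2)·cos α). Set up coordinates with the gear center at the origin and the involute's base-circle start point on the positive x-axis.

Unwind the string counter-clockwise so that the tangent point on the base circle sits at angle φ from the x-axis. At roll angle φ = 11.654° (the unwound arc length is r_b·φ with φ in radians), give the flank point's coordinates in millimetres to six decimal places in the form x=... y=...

x=62.459815 y=0.170977

pitch radius r_p = m·N/2 = 2.856·46/2 = 65.688000
base radius r_b = r_p·cos α = 65.688000·cos 21.286° = 61.206762
roll angle φ = 11.654° = 0.20340067 rad
x = r_b·(cos φ + φ·sin φ) = 61.206762·(0.97938530 + 0.20340067·0.20200106) = 62.459815
y = r_b·(sin φ − φ·cos φ) = 61.206762·(0.20200106 − 0.20340067·0.97938530) = 0.170977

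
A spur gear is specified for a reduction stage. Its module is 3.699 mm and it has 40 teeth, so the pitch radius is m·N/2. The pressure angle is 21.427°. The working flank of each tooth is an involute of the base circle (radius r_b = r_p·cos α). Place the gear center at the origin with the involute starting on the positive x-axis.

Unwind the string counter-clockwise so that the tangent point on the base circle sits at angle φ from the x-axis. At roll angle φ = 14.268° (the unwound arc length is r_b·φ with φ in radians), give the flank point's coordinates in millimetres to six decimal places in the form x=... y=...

x=70.969100 y=0.352301

pitch radius r_p = m·N/2 = 3.699·40/2 = 73.980000
base radius r_b = r_p·cos α = 73.980000·cos 21.427° = 68.866781
roll angle φ = 14.268° = 0.24902358 rad
x = r_b·(cos φ + φ·sin φ) = 68.866781·(0.96915353 + 0.24902358·0.24645777) = 70.969100
y = r_b·(sin φ − φ·cos φ) = 68.866781·(0.24645777 − 0.24902358·0.96915353) = 0.352301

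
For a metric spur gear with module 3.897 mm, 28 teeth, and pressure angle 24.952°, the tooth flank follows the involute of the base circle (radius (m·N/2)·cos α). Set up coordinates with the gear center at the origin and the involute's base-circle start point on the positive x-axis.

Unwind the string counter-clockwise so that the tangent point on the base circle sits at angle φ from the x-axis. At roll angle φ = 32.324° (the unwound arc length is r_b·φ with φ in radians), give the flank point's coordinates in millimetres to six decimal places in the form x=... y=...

x=56.722149 y=2.867502

pitch radius r_p = m·N/2 = 3.897·28/2 = 54.558000
base radius r_b = r_p·cos α = 54.558000·cos 24.952° = 49.465639
roll angle φ = 32.324° = 0.56416023 rad
x = r_b·(cos φ + φ·sin φ) = 49.465639·(0.84503793 + 0.56416023·0.53470636) = 56.722149
y = r_b·(sin φ − φ·cos φ) = 49.465639·(0.53470636 − 0.56416023·0.84503793) = 2.867502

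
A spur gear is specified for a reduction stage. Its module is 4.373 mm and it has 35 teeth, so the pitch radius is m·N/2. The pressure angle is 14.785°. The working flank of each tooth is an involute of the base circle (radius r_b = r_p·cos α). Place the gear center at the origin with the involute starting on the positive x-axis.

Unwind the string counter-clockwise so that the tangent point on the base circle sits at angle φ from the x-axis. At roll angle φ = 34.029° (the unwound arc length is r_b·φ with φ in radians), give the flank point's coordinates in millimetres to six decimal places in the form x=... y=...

pitch radius r_p = m·N/2 = 4.373·35/2 = 76.527500
base radius r_b = r_p·cos α = 76.527500·cos 14.785° = 73.993692
roll angle φ = 34.029° = 0.59391809 rad
x = r_b·(cos φ + φ·sin φ) = 73.993692·(0.82875443 + 0.59391809·0.55961245) = 85.915437
y = r_b·(sin φ − φ·cos φ) = 73.993692·(0.55961245 − 0.59391809·0.82875443) = 4.987189

x=85.915437 y=4.987189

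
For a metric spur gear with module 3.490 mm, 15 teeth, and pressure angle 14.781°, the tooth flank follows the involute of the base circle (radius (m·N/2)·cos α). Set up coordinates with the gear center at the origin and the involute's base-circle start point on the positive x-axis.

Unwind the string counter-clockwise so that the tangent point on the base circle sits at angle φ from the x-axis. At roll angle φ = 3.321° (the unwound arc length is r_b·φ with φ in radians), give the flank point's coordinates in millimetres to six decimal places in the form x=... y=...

pitch radius r_p = m·N/2 = 3.490·15/2 = 26.175000
base radius r_b = r_p·cos α = 26.175000·cos 14.781° = 25.308818
roll angle φ = 3.321° = 0.05796238 rad
x = r_b·(cos φ + φ·sin φ) = 25.308818·(0.99832065 + 0.05796238·0.05792993) = 25.351297
y = r_b·(sin φ − φ·cos φ) = 25.308818·(0.05792993 − 0.05796238·0.99832065) = 0.001642

x=25.351297 y=0.001642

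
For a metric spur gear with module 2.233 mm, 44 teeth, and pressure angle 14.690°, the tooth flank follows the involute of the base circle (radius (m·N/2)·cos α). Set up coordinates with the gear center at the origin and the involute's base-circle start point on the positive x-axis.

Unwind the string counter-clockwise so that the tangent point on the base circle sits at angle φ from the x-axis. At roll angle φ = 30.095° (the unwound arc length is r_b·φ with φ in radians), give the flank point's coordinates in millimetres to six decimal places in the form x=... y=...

x=53.630194 y=2.232761

pitch radius r_p = m·N/2 = 2.233·44/2 = 49.126000
base radius r_b = r_p·cos α = 49.126000·cos 14.690° = 47.520171
roll angle φ = 30.095° = 0.52525684 rad
x = r_b·(cos φ + φ·sin φ) = 47.520171·(0.86519518 + 0.52525684·0.50143524) = 53.630194
y = r_b·(sin φ − φ·cos φ) = 47.520171·(0.50143524 − 0.52525684·0.86519518) = 2.232761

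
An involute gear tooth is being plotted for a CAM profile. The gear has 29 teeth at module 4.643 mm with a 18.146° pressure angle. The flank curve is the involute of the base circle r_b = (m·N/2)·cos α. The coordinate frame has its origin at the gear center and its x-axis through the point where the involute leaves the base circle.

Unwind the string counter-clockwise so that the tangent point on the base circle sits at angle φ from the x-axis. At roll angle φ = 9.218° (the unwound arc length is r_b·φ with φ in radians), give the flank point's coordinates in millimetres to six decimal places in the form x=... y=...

pitch radius r_p = m·N/2 = 4.643·29/2 = 67.323500
base radius r_b = r_p·cos α = 67.323500·cos 18.146° = 63.975233
roll angle φ = 9.218° = 0.16088445 rad
x = r_b·(cos φ + φ·sin φ) = 63.975233·(0.98708599 + 0.16088445·0.16019130) = 64.797844
y = r_b·(sin φ − φ·cos φ) = 63.975233·(0.16019130 − 0.16088445·0.98708599) = 0.088574

x=64.797844 y=0.088574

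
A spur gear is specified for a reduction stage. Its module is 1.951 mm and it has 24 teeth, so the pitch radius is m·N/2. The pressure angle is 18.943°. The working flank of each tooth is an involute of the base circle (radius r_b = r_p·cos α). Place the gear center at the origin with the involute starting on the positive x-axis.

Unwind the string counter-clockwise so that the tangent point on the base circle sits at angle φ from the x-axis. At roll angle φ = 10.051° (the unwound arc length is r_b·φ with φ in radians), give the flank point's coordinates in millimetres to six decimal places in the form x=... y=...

x=22.482158 y=0.039725

pitch radius r_p = m·N/2 = 1.951·24/2 = 23.412000
base radius r_b = r_p·cos α = 23.412000·cos 18.943° = 22.144053
roll angle φ = 10.051° = 0.17542304 rad
x = r_b·(cos φ + φ·sin φ) = 22.144053·(0.98465280 + 0.17542304·0.17452470) = 22.482158
y = r_b·(sin φ − φ·cos φ) = 22.144053·(0.17452470 − 0.17542304·0.98465280) = 0.039725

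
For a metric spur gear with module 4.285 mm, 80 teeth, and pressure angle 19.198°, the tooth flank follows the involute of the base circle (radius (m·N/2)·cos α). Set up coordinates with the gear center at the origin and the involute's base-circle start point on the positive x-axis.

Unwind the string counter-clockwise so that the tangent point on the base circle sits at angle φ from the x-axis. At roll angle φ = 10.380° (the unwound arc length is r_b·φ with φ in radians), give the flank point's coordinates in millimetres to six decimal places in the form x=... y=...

x=164.502643 y=0.319770

pitch radius r_p = m·N/2 = 4.285·80/2 = 171.400000
base radius r_b = r_p·cos α = 171.400000·cos 19.198° = 161.868077
roll angle φ = 10.380° = 0.18116518 rad
x = r_b·(cos φ + φ·sin φ) = 161.868077·(0.98363442 + 0.18116518·0.18017580) = 164.502643
y = r_b·(sin φ − φ·cos φ) = 161.868077·(0.18017580 − 0.18116518·0.98363442) = 0.319770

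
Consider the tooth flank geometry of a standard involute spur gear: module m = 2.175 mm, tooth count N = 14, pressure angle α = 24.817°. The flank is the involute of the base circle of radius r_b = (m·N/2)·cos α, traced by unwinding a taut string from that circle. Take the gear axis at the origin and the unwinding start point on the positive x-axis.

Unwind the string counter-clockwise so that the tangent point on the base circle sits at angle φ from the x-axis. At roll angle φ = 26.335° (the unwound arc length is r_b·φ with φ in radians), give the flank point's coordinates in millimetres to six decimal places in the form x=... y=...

pitch radius r_p = m·N/2 = 2.175·14/2 = 15.225000
base radius r_b = r_p·cos α = 15.225000·cos 24.817° = 13.819017
roll angle φ = 26.335° = 0.45963246 rad
x = r_b·(cos φ + φ·sin φ) = 13.819017·(0.89621561 + 0.45963246·0.44361874) = 15.202538
y = r_b·(sin φ − φ·cos φ) = 13.819017·(0.44361874 − 0.45963246·0.89621561) = 0.437910

x=15.202538 y=0.437910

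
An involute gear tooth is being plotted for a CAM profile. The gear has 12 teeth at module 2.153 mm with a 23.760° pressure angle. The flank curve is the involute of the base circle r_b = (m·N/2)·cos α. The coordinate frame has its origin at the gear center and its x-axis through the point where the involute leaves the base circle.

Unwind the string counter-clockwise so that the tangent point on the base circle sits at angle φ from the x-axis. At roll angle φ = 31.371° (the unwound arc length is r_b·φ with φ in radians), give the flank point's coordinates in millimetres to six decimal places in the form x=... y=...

pitch radius r_p = m·N/2 = 2.153·12/2 = 12.918000
base radius r_b = r_p·cos α = 12.918000·cos 23.760° = 11.823085
roll angle φ = 31.371° = 0.54752724 rad
x = r_b·(cos φ + φ·sin φ) = 11.823085·(0.85381439 + 0.54752724·0.52057754) = 13.464659
y = r_b·(sin φ − φ·cos φ) = 11.823085·(0.52057754 − 0.54752724·0.85381439) = 0.627698

x=13.464659 y=0.627698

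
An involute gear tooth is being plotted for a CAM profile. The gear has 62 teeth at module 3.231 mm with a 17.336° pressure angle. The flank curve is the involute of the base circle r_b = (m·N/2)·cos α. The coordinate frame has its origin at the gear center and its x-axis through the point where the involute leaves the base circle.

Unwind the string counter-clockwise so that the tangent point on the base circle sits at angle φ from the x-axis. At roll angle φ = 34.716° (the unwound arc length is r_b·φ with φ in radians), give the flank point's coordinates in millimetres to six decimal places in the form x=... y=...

x=111.583411 y=6.832497

pitch radius r_p = m·N/2 = 3.231·62/2 = 100.161000
base radius r_b = r_p·cos α = 100.161000·cos 17.336° = 95.611063
roll angle φ = 34.716° = 0.60590850 rad
x = r_b·(cos φ + φ·sin φ) = 95.611063·(0.82198504 + 0.60590850·0.56950909) = 111.583411
y = r_b·(sin φ − φ·cos φ) = 95.611063·(0.56950909 − 0.60590850·0.82198504) = 6.832497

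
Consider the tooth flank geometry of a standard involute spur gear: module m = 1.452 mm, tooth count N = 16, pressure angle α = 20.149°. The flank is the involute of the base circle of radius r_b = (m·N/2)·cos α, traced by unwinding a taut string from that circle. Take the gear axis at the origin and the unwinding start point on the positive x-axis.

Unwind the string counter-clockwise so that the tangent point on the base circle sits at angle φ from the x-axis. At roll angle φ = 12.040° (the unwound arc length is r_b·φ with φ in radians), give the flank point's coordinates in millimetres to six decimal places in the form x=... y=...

x=11.143222 y=0.033582

pitch radius r_p = m·N/2 = 1.452·16/2 = 11.616000
base radius r_b = r_p·cos α = 11.616000·cos 20.149° = 10.905101
roll angle φ = 12.040° = 0.21013764 rad
x = r_b·(cos φ + φ·sin φ) = 10.905101·(0.97800221 + 0.21013764·0.20859452) = 11.143222
y = r_b·(sin φ − φ·cos φ) = 10.905101·(0.20859452 − 0.21013764·0.97800221) = 0.033582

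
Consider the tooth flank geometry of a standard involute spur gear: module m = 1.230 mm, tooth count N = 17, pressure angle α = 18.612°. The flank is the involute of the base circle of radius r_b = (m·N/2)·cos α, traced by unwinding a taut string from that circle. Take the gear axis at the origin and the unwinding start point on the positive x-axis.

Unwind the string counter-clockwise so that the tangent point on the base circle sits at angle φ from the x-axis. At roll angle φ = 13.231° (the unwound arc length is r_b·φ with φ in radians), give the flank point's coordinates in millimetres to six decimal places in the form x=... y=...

pitch radius r_p = m·N/2 = 1.230·17/2 = 10.455000
base radius r_b = r_p·cos α = 10.455000·cos 18.612° = 9.908220
roll angle φ = 13.231° = 0.23092451 rad
x = r_b·(cos φ + φ·sin φ) = 9.908220·(0.97345521 + 0.23092451·0.22887759) = 10.168892
y = r_b·(sin φ − φ·cos φ) = 9.908220·(0.22887759 − 0.23092451·0.97345521) = 0.040454

x=10.168892 y=0.040454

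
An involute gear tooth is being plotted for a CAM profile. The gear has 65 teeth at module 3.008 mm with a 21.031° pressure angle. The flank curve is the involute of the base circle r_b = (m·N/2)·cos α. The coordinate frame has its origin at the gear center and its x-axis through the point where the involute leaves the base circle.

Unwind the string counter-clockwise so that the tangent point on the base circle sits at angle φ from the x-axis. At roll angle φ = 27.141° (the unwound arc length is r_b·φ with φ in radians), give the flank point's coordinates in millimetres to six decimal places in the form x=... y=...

x=100.918286 y=3.161072

pitch radius r_p = m·N/2 = 3.008·65/2 = 97.760000
base radius r_b = r_p·cos α = 97.760000·cos 21.031° = 91.247854
roll angle φ = 27.141° = 0.47369981 rad
x = r_b·(cos φ + φ·sin φ) = 91.247854·(0.88988660 + 0.47369981·0.45618181) = 100.918286
y = r_b·(sin φ − φ·cos φ) = 91.247854·(0.45618181 − 0.47369981·0.88988660) = 3.161072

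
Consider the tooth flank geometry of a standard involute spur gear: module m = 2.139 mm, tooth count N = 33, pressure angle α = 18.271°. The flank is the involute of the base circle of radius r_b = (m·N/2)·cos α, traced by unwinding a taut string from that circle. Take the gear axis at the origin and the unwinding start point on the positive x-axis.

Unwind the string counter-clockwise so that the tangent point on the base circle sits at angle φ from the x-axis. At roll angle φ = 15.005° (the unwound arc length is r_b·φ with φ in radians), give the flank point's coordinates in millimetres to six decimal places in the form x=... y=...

x=34.643800 y=0.199281

pitch radius r_p = m·N/2 = 2.139·33/2 = 35.293500
base radius r_b = r_p·cos α = 35.293500·cos 18.271° = 33.514153
roll angle φ = 15.005° = 0.26188665 rad
x = r_b·(cos φ + φ·sin φ) = 33.514153·(0.96590324 + 0.26188665·0.25890334) = 34.643800
y = r_b·(sin φ − φ·cos φ) = 33.514153·(0.25890334 − 0.26188665·0.96590324) = 0.199281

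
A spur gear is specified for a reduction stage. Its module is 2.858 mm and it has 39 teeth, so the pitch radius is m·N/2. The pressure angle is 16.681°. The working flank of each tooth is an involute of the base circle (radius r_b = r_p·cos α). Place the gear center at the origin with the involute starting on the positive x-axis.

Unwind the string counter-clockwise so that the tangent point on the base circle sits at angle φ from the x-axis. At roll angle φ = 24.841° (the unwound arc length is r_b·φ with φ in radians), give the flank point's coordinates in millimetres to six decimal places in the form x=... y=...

x=58.169883 y=1.423173

pitch radius r_p = m·N/2 = 2.858·39/2 = 55.731000
base radius r_b = r_p·cos α = 55.731000·cos 16.681° = 53.385713
roll angle φ = 24.841° = 0.43355724 rad
x = r_b·(cos φ + φ·sin φ) = 53.385713·(0.90747709 + 0.43355724·0.42010157) = 58.169883
y = r_b·(sin φ − φ·cos φ) = 53.385713·(0.42010157 − 0.43355724·0.90747709) = 1.423173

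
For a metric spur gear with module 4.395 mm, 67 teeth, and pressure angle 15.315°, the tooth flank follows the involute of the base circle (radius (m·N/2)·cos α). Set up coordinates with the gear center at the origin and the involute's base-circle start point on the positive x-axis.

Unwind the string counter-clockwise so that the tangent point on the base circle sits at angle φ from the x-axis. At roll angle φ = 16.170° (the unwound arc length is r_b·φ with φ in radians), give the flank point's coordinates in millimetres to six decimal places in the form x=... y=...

pitch radius r_p = m·N/2 = 4.395·67/2 = 147.232500
base radius r_b = r_p·cos α = 147.232500·cos 15.315° = 142.004024
roll angle φ = 16.170° = 0.28221974 rad
x = r_b·(cos φ + φ·sin φ) = 142.004024·(0.96043963 + 0.28221974·0.27848826) = 147.547083
y = r_b·(sin φ − φ·cos φ) = 142.004024·(0.27848826 − 0.28221974·0.96043963) = 1.055549

x=147.547083 y=1.055549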